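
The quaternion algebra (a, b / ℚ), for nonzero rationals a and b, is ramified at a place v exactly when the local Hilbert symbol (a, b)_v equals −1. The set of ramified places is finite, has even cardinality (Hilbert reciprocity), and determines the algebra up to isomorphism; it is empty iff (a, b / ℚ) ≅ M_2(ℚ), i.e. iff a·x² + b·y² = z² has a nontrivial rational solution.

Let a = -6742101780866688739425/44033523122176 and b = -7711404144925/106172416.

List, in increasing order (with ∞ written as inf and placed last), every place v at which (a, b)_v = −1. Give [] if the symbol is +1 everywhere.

[2, inf]

Mod squares: a ≡ -17, b ≡ -13. Check v ∈ {∞, 2, 3, 5, 7, 13, 17, 23, 41}.
v=7: a=7^-4·(≡2), b=7^-2·(≡4) mod 7; (2|7)=+1, (4|7)=+1; (−1)^{-4·-2·3}·(+1)^-2·(+1)^-4 = +1.
v=∞: -17 < 0 and -13 < 0  ⇒  (a,b)_∞ = -1.
v=2: v_2(a)=-16, v_2(b)=-12; units ≡ 7, 3 (mod 8); ε·ε+αω+βω = 1·1+-16·1+-12·0 ≡ 1  ⇒  (a,b)_2 = -1.
v=5: a=5^2·(≡3), b=5^2·(≡3) mod 5; (3|5)=-1, (3|5)=-1; (−1)^{2·2·2}·(-1)^2·(-1)^2 = +1.
v=3: a=3^4·(≡1), b=3^0·(≡2) mod 3; (1|3)=+1, (2|3)=-1; (−1)^{4·0·1}·(+1)^0·(-1)^4 = +1.
v=17: a=17^7·(≡4), b=17^4·(≡16) mod 17; (4|17)=+1, (16|17)=+1; (−1)^{7·4·8}·(+1)^4·(+1)^7 = +1.
v=13: a=13^6·(≡3), b=13^3·(≡3) mod 13; (3|13)=+1, (3|13)=+1; (−1)^{6·3·6}·(+1)^3·(+1)^6 = +1.
v=23: a=23^-4·(≡3), b=23^-2·(≡5) mod 23; (3|23)=+1, (5|23)=-1; (−1)^{-4·-2·11}·(+1)^-2·(-1)^-4 = +1.
v=41: a=41^2·(≡14), b=41^2·(≡12) mod 41; (14|41)=-1, (12|41)=-1; (−1)^{2·2·20}·(-1)^2·(-1)^2 = +1.
|Ram(-17, -13)| = 2, even; anisotropic at {2, ∞}.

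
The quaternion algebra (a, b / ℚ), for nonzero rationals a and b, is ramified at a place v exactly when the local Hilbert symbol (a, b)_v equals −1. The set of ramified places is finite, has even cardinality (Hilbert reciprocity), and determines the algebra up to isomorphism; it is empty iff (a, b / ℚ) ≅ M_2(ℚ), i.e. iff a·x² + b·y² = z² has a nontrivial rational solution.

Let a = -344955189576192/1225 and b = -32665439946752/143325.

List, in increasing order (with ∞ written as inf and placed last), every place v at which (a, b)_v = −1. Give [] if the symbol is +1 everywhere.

Mod squares: a ≡ -30498, b ≡ -26. Check v ∈ {∞, 2, 3, 5, 7, 13, 17, 19, 23}.
v=2: v_2(a)=9, v_2(b)=11; units ≡ 7, 3 (mod 8); ε·ε+αω+βω = 1·1+9·1+11·0 ≡ 0  ⇒  (a,b)_2 = +1.
v=5: a=5^-2·(≡2), b=5^-2·(≡1) mod 5; (2|5)=-1, (1|5)=+1; (−1)^{-2·-2·2}·(-1)^-2·(+1)^-2 = +1.
v=3: a=3^1·(≡1), b=3^-2·(≡1) mod 3; (1|3)=+1, (1|3)=+1; (−1)^{1·-2·1}·(+1)^-2·(+1)^1 = +1.
v=∞: -30498 < 0 and -26 < 0  ⇒  (a,b)_∞ = -1.
v=13: a=13^1·(≡11), b=13^-1·(≡11) mod 13; (11|13)=-1, (11|13)=-1; (−1)^{1·-1·6}·(-1)^-1·(-1)^1 = +1.
v=23: a=23^3·(≡9), b=23^2·(≡20) mod 23; (9|23)=+1, (20|23)=-1; (−1)^{3·2·11}·(+1)^2·(-1)^3 = -1.
v=17: a=17^5·(≡16), b=17^4·(≡15) mod 17; (16|17)=+1, (15|17)=+1; (−1)^{5·4·8}·(+1)^4·(+1)^5 = +1.
v=19: a=19^0·(≡11), b=19^2·(≡14) mod 19; (11|19)=+1, (14|19)=-1; (−1)^{0·2·9}·(+1)^2·(-1)^0 = +1.
v=7: a=7^-2·(≡2), b=7^-2·(≡4) mod 7; (2|7)=+1, (4|7)=+1; (−1)^{-2·-2·3}·(+1)^-2·(+1)^-2 = +1.
(-30498, -26 / ℚ) ramifies at {23, ∞}: a division algebra.

[23, inf]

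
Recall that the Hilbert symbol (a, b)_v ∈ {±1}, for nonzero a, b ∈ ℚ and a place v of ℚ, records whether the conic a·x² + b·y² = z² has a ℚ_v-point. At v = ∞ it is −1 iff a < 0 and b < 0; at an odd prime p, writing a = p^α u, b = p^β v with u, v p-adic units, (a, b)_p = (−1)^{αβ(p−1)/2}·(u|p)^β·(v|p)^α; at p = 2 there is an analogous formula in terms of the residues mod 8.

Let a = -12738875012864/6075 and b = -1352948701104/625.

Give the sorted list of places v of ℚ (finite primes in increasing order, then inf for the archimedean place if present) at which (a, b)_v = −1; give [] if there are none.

[11, 13, 17, inf]

Mod squares: a ≡ -357, b ≡ -51051. Check v ∈ {∞, 2, 3, 5, 7, 11, 13, 17}.
v=17: a=17^1·(≡1), b=17^1·(≡12) mod 17; (1|17)=+1, (12|17)=-1; (−1)^{1·1·8}·(+1)^1·(-1)^1 = -1.
v=2: v_2(a)=8, v_2(b)=4; units ≡ 3, 5 (mod 8); ε·ε+αω+βω = 1·0+8·1+4·1 ≡ 0  ⇒  (a,b)_2 = +1.
v=7: a=7^1·(≡6), b=7^1·(≡1) mod 7; (6|7)=-1, (1|7)=+1; (−1)^{1·1·3}·(-1)^1·(+1)^1 = +1.
v=3: a=3^-5·(≡1), b=3^5·(≡2) mod 3; (1|3)=+1, (2|3)=-1; (−1)^{-5·5·1}·(+1)^5·(-1)^-5 = +1.
v=11: a=11^4·(≡10), b=11^3·(≡4) mod 11; (10|11)=-1, (4|11)=+1; (−1)^{4·3·5}·(-1)^3·(+1)^4 = -1.
v=∞: -357 < 0 and -51051 < 0  ⇒  (a,b)_∞ = -1.
v=5: a=5^-2·(≡2), b=5^-4·(≡1) mod 5; (2|5)=-1, (1|5)=+1; (−1)^{-2·-4·2}·(-1)^-4·(+1)^-2 = +1.
v=13: a=13^4·(≡6), b=13^3·(≡3) mod 13; (6|13)=-1, (3|13)=+1; (−1)^{4·3·6}·(-1)^3·(+1)^4 = -1.
Ram(-357, -51051) = {11, 13, 17, ∞}; no ℚ_11-point on the conic.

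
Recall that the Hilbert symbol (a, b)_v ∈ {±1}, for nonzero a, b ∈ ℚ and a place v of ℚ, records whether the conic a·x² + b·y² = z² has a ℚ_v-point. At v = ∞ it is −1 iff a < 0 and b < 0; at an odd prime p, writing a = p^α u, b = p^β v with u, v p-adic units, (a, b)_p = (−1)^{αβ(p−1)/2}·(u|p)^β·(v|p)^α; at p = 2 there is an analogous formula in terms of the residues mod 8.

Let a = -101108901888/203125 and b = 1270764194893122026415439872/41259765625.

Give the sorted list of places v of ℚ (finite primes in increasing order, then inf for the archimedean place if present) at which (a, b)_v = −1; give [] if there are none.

Mod squares: a ≡ -54834, b ≡ 392863. Check v ∈ {∞, 2, 3, 5, 13, 17, 19, 23, 29, 31, 37}.
v=31: a=31^0·(≡28), b=31^1·(≡19) mod 31; (28|31)=+1, (19|31)=+1; (−1)^{0·1·15}·(+1)^1·(+1)^0 = +1.
v=23: a=23^0·(≡22), b=23^1·(≡14) mod 23; (22|23)=-1, (14|23)=-1; (−1)^{0·1·11}·(-1)^1·(-1)^0 = -1.
v=3: a=3^5·(≡1), b=3^14·(≡1) mod 3; (1|3)=+1, (1|3)=+1; (−1)^{5·14·1}·(+1)^14·(+1)^5 = +1.
v=19: a=19^1·(≡3), b=19^3·(≡6) mod 19; (3|19)=-1, (6|19)=+1; (−1)^{1·3·9}·(-1)^3·(+1)^1 = +1.
v=13: a=13^-1·(≡7), b=13^-2·(≡10) mod 13; (7|13)=-1, (10|13)=+1; (−1)^{-1·-2·6}·(-1)^-2·(+1)^-1 = +1.
v=5: a=5^-6·(≡4), b=5^-12·(≡3) mod 5; (4|5)=+1, (3|5)=-1; (−1)^{-6·-12·2}·(+1)^-12·(-1)^-6 = +1.
v=17: a=17^2·(≡13), b=17^4·(≡6) mod 17; (13|17)=+1, (6|17)=-1; (−1)^{2·4·8}·(+1)^4·(-1)^2 = +1.
v=37: a=37^1·(≡5), b=37^2·(≡27) mod 37; (5|37)=-1, (27|37)=+1; (−1)^{1·2·18}·(-1)^2·(+1)^1 = +1.
v=2: v_2(a)=11, v_2(b)=14; units ≡ 7, 7 (mod 8); ε·ε+αω+βω = 1·1+11·0+14·0 ≡ 1  ⇒  (a,b)_2 = -1.
v=∞: -54834 < 0 and 392863 > 0  ⇒  (a,b)_∞ = +1.
v=29: a=29^0·(≡9), b=29^1·(≡6) mod 29; (9|29)=+1, (6|29)=+1; (−1)^{0·1·14}·(+1)^1·(+1)^0 = +1.
|Ram(-54834, 392863)| = 2, even; anisotropic at {2, 23}.

[2, 23]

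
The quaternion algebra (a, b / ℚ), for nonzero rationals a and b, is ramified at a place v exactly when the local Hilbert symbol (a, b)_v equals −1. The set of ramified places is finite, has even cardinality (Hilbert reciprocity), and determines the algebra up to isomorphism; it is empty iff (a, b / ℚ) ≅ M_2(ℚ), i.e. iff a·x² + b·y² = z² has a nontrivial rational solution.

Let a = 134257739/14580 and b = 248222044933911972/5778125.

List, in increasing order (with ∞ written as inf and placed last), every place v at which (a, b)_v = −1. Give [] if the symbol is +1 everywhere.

Mod squares: a ≡ 363055, b ≡ 10156685. Check v ∈ {∞, 2, 3, 5, 7, 11, 23, 29, 31, 37, 41, 43}.
v=3: a=3^-6·(≡1), b=3^2·(≡2) mod 3; (1|3)=+1, (2|3)=-1; (−1)^{-6·2·1}·(+1)^2·(-1)^-6 = +1.
v=37: a=37^0·(≡10), b=37^1·(≡2) mod 37; (10|37)=+1, (2|37)=-1; (−1)^{0·1·18}·(+1)^1·(-1)^0 = +1.
v=7: a=7^1·(≡1), b=7^5·(≡2) mod 7; (1|7)=+1, (2|7)=+1; (−1)^{1·5·3}·(+1)^5·(+1)^1 = -1.
v=∞: 363055 > 0 and 10156685 > 0  ⇒  (a,b)_∞ = +1.
v=23: a=23^1·(≡19), b=23^1·(≡13) mod 23; (19|23)=-1, (13|23)=+1; (−1)^{1·1·11}·(-1)^1·(+1)^1 = +1.
v=29: a=29^0·(≡24), b=29^2·(≡15) mod 29; (24|29)=+1, (15|29)=-1; (−1)^{0·2·14}·(+1)^2·(-1)^0 = +1.
v=41: a=41^1·(≡39), b=41^2·(≡31) mod 41; (39|41)=+1, (31|41)=+1; (−1)^{1·2·20}·(+1)^2·(+1)^1 = +1.
v=11: a=11^1·(≡9), b=11^1·(≡2) mod 11; (9|11)=+1, (2|11)=-1; (−1)^{1·1·5}·(+1)^1·(-1)^1 = +1.
v=43: a=43^2·(≡9), b=43^-2·(≡7) mod 43; (9|43)=+1, (7|43)=-1; (−1)^{2·-2·21}·(+1)^-2·(-1)^2 = +1.
v=5: a=5^-1·(≡4), b=5^-5·(≡3) mod 5; (4|5)=+1, (3|5)=-1; (−1)^{-1·-5·2}·(+1)^-5·(-1)^-1 = -1.
v=2: v_2(a)=-2, v_2(b)=2; units ≡ 7, 5 (mod 8); ε·ε+αω+βω = 1·0+-2·1+2·0 ≡ 0  ⇒  (a,b)_2 = +1.
v=31: a=31^0·(≡18), b=31^1·(≡11) mod 31; (18|31)=+1, (11|31)=-1; (−1)^{0·1·15}·(+1)^1·(-1)^0 = +1.
Ram(363055, 10156685) = {5, 7}; no ℚ_5-point on the conic.

[5, 7]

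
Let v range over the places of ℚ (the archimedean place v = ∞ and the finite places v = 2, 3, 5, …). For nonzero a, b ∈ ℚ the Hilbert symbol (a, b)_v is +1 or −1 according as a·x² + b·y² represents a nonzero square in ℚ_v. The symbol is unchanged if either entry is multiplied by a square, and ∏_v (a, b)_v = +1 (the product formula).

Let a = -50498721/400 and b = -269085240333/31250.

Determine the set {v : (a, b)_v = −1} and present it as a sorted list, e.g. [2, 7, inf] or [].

Mod squares: a ≡ -3689, b ≡ -26. Check v ∈ {∞, 2, 3, 5, 7, 13, 17, 31}.
v=2: v_2(a)=-4, v_2(b)=-1; units ≡ 7, 3 (mod 8); ε·ε+αω+βω = 1·1+-4·1+-1·0 ≡ 1  ⇒  (a,b)_2 = -1.
v=17: a=17^1·(≡15), b=17^2·(≡9) mod 17; (15|17)=+1, (9|17)=+1; (−1)^{1·2·8}·(+1)^2·(+1)^1 = +1.
v=5: a=5^-2·(≡4), b=5^-6·(≡1) mod 5; (4|5)=+1, (1|5)=+1; (−1)^{-2·-6·2}·(+1)^-6·(+1)^-2 = +1.
v=13: a=13^2·(≡10), b=13^3·(≡8) mod 13; (10|13)=+1, (8|13)=-1; (−1)^{2·3·6}·(+1)^3·(-1)^2 = +1.
v=3: a=3^4·(≡1), b=3^2·(≡1) mod 3; (1|3)=+1, (1|3)=+1; (−1)^{4·2·1}·(+1)^2·(+1)^4 = +1.
v=7: a=7^1·(≡6), b=7^2·(≡4) mod 7; (6|7)=-1, (4|7)=+1; (−1)^{1·2·3}·(-1)^2·(+1)^1 = +1.
v=31: a=31^1·(≡1), b=31^2·(≡16) mod 31; (1|31)=+1, (16|31)=+1; (−1)^{1·2·15}·(+1)^2·(+1)^1 = +1.
v=∞: -3689 < 0 and -26 < 0  ⇒  (a,b)_∞ = -1.
Ram(-3689, -26) = {2, ∞}; no ℚ_2-point on the conic.

[2, inf]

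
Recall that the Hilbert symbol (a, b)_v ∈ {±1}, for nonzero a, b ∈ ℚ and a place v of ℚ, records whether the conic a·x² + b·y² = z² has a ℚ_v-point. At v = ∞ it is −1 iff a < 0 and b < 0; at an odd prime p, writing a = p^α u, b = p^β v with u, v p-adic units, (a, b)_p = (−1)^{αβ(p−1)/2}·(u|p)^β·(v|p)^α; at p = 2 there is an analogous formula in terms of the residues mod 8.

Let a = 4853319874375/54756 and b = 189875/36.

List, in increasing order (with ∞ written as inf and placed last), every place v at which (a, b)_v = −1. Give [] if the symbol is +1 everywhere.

Mod squares: a ≡ 31, b ≡ 155. Check v ∈ {∞, 2, 3, 5, 7, 13, 17, 19, 31}.
v=2: v_2(a)=-2, v_2(b)=-2; units ≡ 7, 3 (mod 8); ε·ε+αω+βω = 1·1+-2·1+-2·0 ≡ 1  ⇒  (a,b)_2 = -1.
v=3: a=3^-4·(≡1), b=3^-2·(≡2) mod 3; (1|3)=+1, (2|3)=-1; (−1)^{-4·-2·1}·(+1)^-2·(-1)^-4 = +1.
v=7: a=7^4·(≡3), b=7^2·(≡4) mod 7; (3|7)=-1, (4|7)=+1; (−1)^{4·2·3}·(-1)^2·(+1)^4 = +1.
v=5: a=5^4·(≡4), b=5^3·(≡4) mod 5; (4|5)=+1, (4|5)=+1; (−1)^{4·3·2}·(+1)^3·(+1)^4 = +1.
v=13: a=13^-2·(≡2), b=13^0·(≡1) mod 13; (2|13)=-1, (1|13)=+1; (−1)^{-2·0·6}·(-1)^0·(+1)^-2 = +1.
v=19: a=19^2·(≡13), b=19^0·(≡15) mod 19; (13|19)=-1, (15|19)=-1; (−1)^{2·0·9}·(-1)^0·(-1)^2 = +1.
v=31: a=31^1·(≡5), b=31^1·(≡16) mod 31; (5|31)=+1, (16|31)=+1; (−1)^{1·1·15}·(+1)^1·(+1)^1 = -1.
v=∞: 31 > 0 and 155 > 0  ⇒  (a,b)_∞ = +1.
v=17: a=17^2·(≡12), b=17^0·(≡1) mod 17; (12|17)=-1, (1|17)=+1; (−1)^{2·0·8}·(-1)^0·(+1)^2 = +1.
|Ram(31, 155)| = 2, even; anisotropic at {2, 31}.

[2, 31]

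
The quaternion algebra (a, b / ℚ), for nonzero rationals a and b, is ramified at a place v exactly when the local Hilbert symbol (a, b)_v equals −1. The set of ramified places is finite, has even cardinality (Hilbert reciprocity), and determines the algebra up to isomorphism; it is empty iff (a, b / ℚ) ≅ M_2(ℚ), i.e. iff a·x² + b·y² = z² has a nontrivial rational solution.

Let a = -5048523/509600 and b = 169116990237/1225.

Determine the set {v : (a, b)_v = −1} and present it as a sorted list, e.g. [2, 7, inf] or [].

(a, b) ≡ (-17342, 13) mod (ℚ^×)²; places V = {2, 3, 5, 7, 13, 19, 23, 29, ∞}.
(a,b)_3: α=2, u≡1; β=4, v≡1 (mod 3); (1|3)=+1, (1|3)=+1; sign (−1)^0·+1^4·+1^2 = +1.
(a,b)_19: α=0, u≡5; β=2, v≡12 (mod 19); (5|19)=+1, (12|19)=-1; sign (−1)^0·+1^2·-1^0 = +1.
(a,b)_2: α=-5, β=0; u≡1, v≡5 (mod 8); ε(u)ε(v)=0·0, αω(v)=-5·1, βω(u)=0·0; sum ≡ 1  ⇒  -1.
(a,b)_13: α=-1, u≡8; β=1, v≡4 (mod 13); (8|13)=-1, (4|13)=+1; sign (−1)^0·-1^1·+1^-1 = -1.
(a,b)_7: α=-2, u≡2; β=-2, v≡5 (mod 7); (2|7)=+1, (5|7)=-1; sign (−1)^0·+1^-2·-1^-2 = +1.
(a,b)_∞: sgn(-17342)=−, sgn(13)=+, so +1.
(a,b)_23: α=1, u≡22; β=2, v≡3 (mod 23); (22|23)=-1, (3|23)=+1; sign (−1)^0·-1^2·+1^1 = +1.
(a,b)_29: α=3, u≡19; β=2, v≡1 (mod 29); (19|29)=-1, (1|29)=+1; sign (−1)^0·-1^2·+1^3 = +1.
(a,b)_5: α=-2, u≡3; β=-2, v≡3 (mod 5); (3|5)=-1, (3|5)=-1; sign (−1)^0·-1^-2·-1^-2 = +1.
|Ram(-17342, 13)| = 2, even; anisotropic at {2, 13}.

[2, 13]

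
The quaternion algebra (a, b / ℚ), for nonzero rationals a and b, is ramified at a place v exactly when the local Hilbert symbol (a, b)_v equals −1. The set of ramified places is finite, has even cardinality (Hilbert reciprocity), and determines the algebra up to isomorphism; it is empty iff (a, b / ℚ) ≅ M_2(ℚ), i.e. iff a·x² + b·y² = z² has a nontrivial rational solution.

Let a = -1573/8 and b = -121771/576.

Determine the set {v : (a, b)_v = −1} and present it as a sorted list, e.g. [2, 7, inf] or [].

Mod squares: a ≡ -26, b ≡ -121771. Check v ∈ {∞, 2, 3, 11, 13, 17, 19, 29}.
v=29: a=29^0·(≡10), b=29^1·(≡13) mod 29; (10|29)=-1, (13|29)=+1; (−1)^{0·1·14}·(-1)^1·(+1)^0 = -1.
v=19: a=19^0·(≡10), b=19^1·(≡18) mod 19; (10|19)=-1, (18|19)=-1; (−1)^{0·1·9}·(-1)^1·(-1)^0 = -1.
v=11: a=11^2·(≡8), b=11^0·(≡8) mod 11; (8|11)=-1, (8|11)=-1; (−1)^{2·0·5}·(-1)^0·(-1)^2 = +1.
v=∞: -26 < 0 and -121771 < 0  ⇒  (a,b)_∞ = -1.
v=2: v_2(a)=-3, v_2(b)=-6; units ≡ 3, 5 (mod 8); ε·ε+αω+βω = 1·0+-3·1+-6·1 ≡ 1  ⇒  (a,b)_2 = -1.
v=17: a=17^0·(≡1), b=17^1·(≡3) mod 17; (1|17)=+1, (3|17)=-1; (−1)^{0·1·8}·(+1)^1·(-1)^0 = +1.
v=3: a=3^0·(≡1), b=3^-2·(≡2) mod 3; (1|3)=+1, (2|3)=-1; (−1)^{0·-2·1}·(+1)^-2·(-1)^0 = +1.
v=13: a=13^1·(≡6), b=13^1·(≡8) mod 13; (6|13)=-1, (8|13)=-1; (−1)^{1·1·6}·(-1)^1·(-1)^1 = +1.
Ram(-26, -121771) = {2, 19, 29, ∞}; no ℚ_2-point on the conic.

[2, 19, 29, inf]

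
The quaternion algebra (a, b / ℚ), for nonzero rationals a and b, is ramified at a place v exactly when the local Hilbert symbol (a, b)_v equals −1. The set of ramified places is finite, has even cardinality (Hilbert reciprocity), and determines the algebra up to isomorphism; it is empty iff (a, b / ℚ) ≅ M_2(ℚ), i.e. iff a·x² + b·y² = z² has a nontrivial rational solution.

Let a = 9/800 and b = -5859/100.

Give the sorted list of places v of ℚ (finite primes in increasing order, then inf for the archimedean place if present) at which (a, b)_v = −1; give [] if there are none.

[2, 3]

(a, b) ≡ (2, -651) mod (ℚ^×)²; places V = {2, 3, 5, 7, 31, ∞}.
(a,b)_31: α=0, u≡14; β=1, v≡4 (mod 31); (14|31)=+1, (4|31)=+1; sign (−1)^0·+1^1·+1^0 = +1.
(a,b)_3: α=2, u≡2; β=3, v≡2 (mod 3); (2|3)=-1, (2|3)=-1; sign (−1)^0·-1^3·-1^2 = -1.
(a,b)_5: α=-2, u≡2; β=-2, v≡4 (mod 5); (2|5)=-1, (4|5)=+1; sign (−1)^0·-1^-2·+1^-2 = +1.
(a,b)_∞: sgn(2)=+, sgn(-651)=−, so +1.
(a,b)_7: α=0, u≡1; β=1, v≡5 (mod 7); (1|7)=+1, (5|7)=-1; sign (−1)^0·+1^1·-1^0 = +1.
(a,b)_2: α=-5, β=-2; u≡1, v≡5 (mod 8); ε(u)ε(v)=0·0, αω(v)=-5·1, βω(u)=-2·0; sum ≡ 1  ⇒  -1.
|Ram(2, -651)| = 2, even; anisotropic at {2, 3}.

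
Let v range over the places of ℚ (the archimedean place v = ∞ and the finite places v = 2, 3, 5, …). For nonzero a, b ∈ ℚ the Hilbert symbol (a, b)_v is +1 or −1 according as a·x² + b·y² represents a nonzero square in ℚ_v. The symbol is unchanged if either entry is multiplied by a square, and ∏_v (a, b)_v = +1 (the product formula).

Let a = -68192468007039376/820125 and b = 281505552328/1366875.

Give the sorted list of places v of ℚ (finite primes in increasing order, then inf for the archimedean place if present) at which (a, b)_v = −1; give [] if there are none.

Mod squares: a ≡ -5, b ≡ 6006. Check v ∈ {∞, 2, 3, 5, 7, 11, 13}.
v=3: a=3^-8·(≡1), b=3^-7·(≡1) mod 3; (1|3)=+1, (1|3)=+1; (−1)^{-8·-7·1}·(+1)^-7·(+1)^-8 = +1.
v=13: a=13^2·(≡2), b=13^1·(≡6) mod 13; (2|13)=-1, (6|13)=-1; (−1)^{2·1·6}·(-1)^1·(-1)^2 = -1.
v=7: a=7^6·(≡2), b=7^5·(≡2) mod 7; (2|7)=+1, (2|7)=+1; (−1)^{6·5·3}·(+1)^5·(+1)^6 = +1.
v=11: a=11^8·(≡7), b=11^5·(≡7) mod 11; (7|11)=-1, (7|11)=-1; (−1)^{8·5·5}·(-1)^5·(-1)^8 = -1.
v=2: v_2(a)=4, v_2(b)=3; units ≡ 3, 3 (mod 8); ε·ε+αω+βω = 1·1+4·1+3·1 ≡ 0  ⇒  (a,b)_2 = +1.
v=5: a=5^-3·(≡4), b=5^-4·(≡4) mod 5; (4|5)=+1, (4|5)=+1; (−1)^{-3·-4·2}·(+1)^-4·(+1)^-3 = +1.
v=∞: -5 < 0 and 6006 > 0  ⇒  (a,b)_∞ = +1.
|Ram(-5, 6006)| = 2, even; anisotropic at {11, 13}.

[11, 13]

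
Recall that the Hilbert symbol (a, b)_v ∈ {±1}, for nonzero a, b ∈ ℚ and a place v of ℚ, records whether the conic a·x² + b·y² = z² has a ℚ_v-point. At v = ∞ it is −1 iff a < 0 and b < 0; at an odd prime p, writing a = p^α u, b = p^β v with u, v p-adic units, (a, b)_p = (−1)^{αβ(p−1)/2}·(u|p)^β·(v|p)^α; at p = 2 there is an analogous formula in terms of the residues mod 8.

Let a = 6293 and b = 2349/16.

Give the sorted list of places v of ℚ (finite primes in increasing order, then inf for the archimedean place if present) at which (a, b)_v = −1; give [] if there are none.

Mod squares: a ≡ 6293, b ≡ 29. Check v ∈ {∞, 2, 3, 7, 29, 31}.
v=∞: 6293 > 0 and 29 > 0  ⇒  (a,b)_∞ = +1.
v=2: v_2(a)=0, v_2(b)=-4; units ≡ 5, 5 (mod 8); ε·ε+αω+βω = 0·0+0·1+-4·1 ≡ 0  ⇒  (a,b)_2 = +1.
v=29: a=29^1·(≡14), b=29^1·(≡25) mod 29; (14|29)=-1, (25|29)=+1; (−1)^{1·1·14}·(-1)^1·(+1)^1 = -1.
v=7: a=7^1·(≡3), b=7^0·(≡2) mod 7; (3|7)=-1, (2|7)=+1; (−1)^{1·0·3}·(-1)^0·(+1)^1 = +1.
v=31: a=31^1·(≡17), b=31^0·(≡17) mod 31; (17|31)=-1, (17|31)=-1; (−1)^{1·0·15}·(-1)^0·(-1)^1 = -1.
v=3: a=3^0·(≡2), b=3^4·(≡2) mod 3; (2|3)=-1, (2|3)=-1; (−1)^{0·4·1}·(-1)^4·(-1)^0 = +1.
(6293, 29 / ℚ) ramifies at {29, 31}: a division algebra.

[29, 31]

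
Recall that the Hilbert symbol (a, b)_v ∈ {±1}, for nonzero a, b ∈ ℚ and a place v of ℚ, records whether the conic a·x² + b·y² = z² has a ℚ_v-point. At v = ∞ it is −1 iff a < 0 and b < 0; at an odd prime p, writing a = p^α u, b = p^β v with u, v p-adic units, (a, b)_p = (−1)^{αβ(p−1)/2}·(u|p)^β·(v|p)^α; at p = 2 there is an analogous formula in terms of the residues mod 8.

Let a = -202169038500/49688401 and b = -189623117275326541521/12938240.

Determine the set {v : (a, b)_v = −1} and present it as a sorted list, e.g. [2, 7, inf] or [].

Mod squares: a ≡ -65, b ≡ -19635. Check v ∈ {∞, 2, 3, 5, 7, 11, 13, 17, 19, 53}.
v=19: a=19^-2·(≡17), b=19^-2·(≡4) mod 19; (17|19)=+1, (4|19)=+1; (−1)^{-2·-2·9}·(+1)^-2·(+1)^-2 = +1.
v=7: a=7^-2·(≡5), b=7^-1·(≡4) mod 7; (5|7)=-1, (4|7)=+1; (−1)^{-2·-1·3}·(-1)^-1·(+1)^-2 = -1.
v=∞: -65 < 0 and -19635 < 0  ⇒  (a,b)_∞ = -1.
v=17: a=17^0·(≡14), b=17^1·(≡8) mod 17; (14|17)=-1, (8|17)=+1; (−1)^{0·1·8}·(-1)^1·(+1)^0 = -1.
v=3: a=3^2·(≡1), b=3^15·(≡1) mod 3; (1|3)=+1, (1|3)=+1; (−1)^{2·15·1}·(+1)^15·(+1)^2 = +1.
v=5: a=5^3·(≡2), b=5^-1·(≡3) mod 5; (2|5)=-1, (3|5)=-1; (−1)^{3·-1·2}·(-1)^-1·(-1)^3 = +1.
v=13: a=13^5·(≡2), b=13^6·(≡8) mod 13; (2|13)=-1, (8|13)=-1; (−1)^{5·6·6}·(-1)^6·(-1)^5 = -1.
v=53: a=53^-2·(≡26), b=53^0·(≡44) mod 53; (26|53)=-1, (44|53)=+1; (−1)^{-2·0·26}·(-1)^0·(+1)^-2 = +1.
v=11: a=11^2·(≡3), b=11^5·(≡8) mod 11; (3|11)=+1, (8|11)=-1; (−1)^{2·5·5}·(+1)^5·(-1)^2 = +1.
v=2: v_2(a)=2, v_2(b)=-10; units ≡ 7, 5 (mod 8); ε·ε+αω+βω = 1·0+2·1+-10·0 ≡ 0  ⇒  (a,b)_2 = +1.
Ram(-65, -19635) = {7, 13, 17, ∞}; no ℚ_7-point on the conic.

[7, 13, 17, inf]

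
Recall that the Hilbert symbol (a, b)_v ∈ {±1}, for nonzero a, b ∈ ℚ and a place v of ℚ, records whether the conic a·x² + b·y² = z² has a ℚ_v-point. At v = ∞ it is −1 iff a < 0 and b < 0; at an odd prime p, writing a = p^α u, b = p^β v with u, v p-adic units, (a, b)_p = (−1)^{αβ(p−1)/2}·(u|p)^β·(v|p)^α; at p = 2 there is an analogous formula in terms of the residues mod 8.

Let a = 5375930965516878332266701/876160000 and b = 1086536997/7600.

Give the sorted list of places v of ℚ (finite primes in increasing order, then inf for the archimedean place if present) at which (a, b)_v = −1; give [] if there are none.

Mod squares: a ≡ 4669, b ≡ 1508087. Check v ∈ {∞, 2, 3, 5, 7, 11, 13, 17, 19, 23, 29, 37}.
v=∞: 4669 > 0 and 1508087 > 0  ⇒  (a,b)_∞ = +1.
v=13: a=13^6·(≡7), b=13^2·(≡3) mod 13; (7|13)=-1, (3|13)=+1; (−1)^{6·2·6}·(-1)^2·(+1)^6 = +1.
v=19: a=19^2·(≡15), b=19^-1·(≡14) mod 19; (15|19)=-1, (14|19)=-1; (−1)^{2·-1·9}·(-1)^-1·(-1)^2 = -1.
v=5: a=5^-4·(≡1), b=5^-2·(≡3) mod 5; (1|5)=+1, (3|5)=-1; (−1)^{-4·-2·2}·(+1)^-2·(-1)^-4 = +1.
v=2: v_2(a)=-10, v_2(b)=-4; units ≡ 5, 7 (mod 8); ε·ε+αω+βω = 0·1+-10·0+-4·1 ≡ 0  ⇒  (a,b)_2 = +1.
v=17: a=17^2·(≡3), b=17^1·(≡10) mod 17; (3|17)=-1, (10|17)=-1; (−1)^{2·1·8}·(-1)^1·(-1)^2 = -1.
v=29: a=29^1·(≡25), b=29^1·(≡20) mod 29; (25|29)=+1, (20|29)=+1; (−1)^{1·1·14}·(+1)^1·(+1)^1 = +1.
v=37: a=37^-2·(≡11), b=37^0·(≡34) mod 37; (11|37)=+1, (34|37)=+1; (−1)^{-2·0·18}·(+1)^0·(+1)^-2 = +1.
v=23: a=23^3·(≡11), b=23^1·(≡5) mod 23; (11|23)=-1, (5|23)=-1; (−1)^{3·1·11}·(-1)^1·(-1)^3 = -1.
v=11: a=11^2·(≡9), b=11^0·(≡4) mod 11; (9|11)=+1, (4|11)=+1; (−1)^{2·0·5}·(+1)^0·(+1)^2 = +1.
v=3: a=3^6·(≡1), b=3^4·(≡2) mod 3; (1|3)=+1, (2|3)=-1; (−1)^{6·4·1}·(+1)^4·(-1)^6 = +1.
v=7: a=7^3·(≡1), b=7^1·(≡2) mod 7; (1|7)=+1, (2|7)=+1; (−1)^{3·1·3}·(+1)^1·(+1)^3 = -1.
(4669, 1508087 / ℚ) ramifies at {7, 17, 19, 23}: a division algebra.

[7, 17, 19, 23]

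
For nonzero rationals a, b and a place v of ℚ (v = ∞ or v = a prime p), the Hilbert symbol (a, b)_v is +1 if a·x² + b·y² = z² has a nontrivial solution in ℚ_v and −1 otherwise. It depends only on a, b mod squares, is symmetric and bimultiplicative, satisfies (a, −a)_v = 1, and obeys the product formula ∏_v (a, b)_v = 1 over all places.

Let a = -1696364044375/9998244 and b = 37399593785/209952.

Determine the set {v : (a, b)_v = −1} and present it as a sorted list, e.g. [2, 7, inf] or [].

(a, b) ≡ (-153439, 168130) mod (ℚ^×)²; places V = {2, 3, 5, 7, 11, 13, 17, 19, 23, 29, 31, 37, 43, ∞}.
(a,b)_∞: sgn(-153439)=−, sgn(168130)=+, so +1.
(a,b)_11: α=1, u≡8; β=0, v≡8 (mod 11); (8|11)=-1, (8|11)=-1; sign (−1)^0·-1^0·-1^1 = -1.
(a,b)_5: α=4, u≡1; β=1, v≡1 (mod 5); (1|5)=+1, (1|5)=+1; sign (−1)^0·+1^1·+1^4 = +1.
(a,b)_29: α=1, u≡5; β=2, v≡27 (mod 29); (5|29)=+1, (27|29)=-1; sign (−1)^0·+1^2·-1^1 = -1.
(a,b)_19: α=2, u≡6; β=0, v≡18 (mod 19); (6|19)=+1, (18|19)=-1; sign (−1)^0·+1^0·-1^2 = +1.
(a,b)_13: α=1, u≡1; β=0, v≡4 (mod 13); (1|13)=+1, (4|13)=+1; sign (−1)^0·+1^0·+1^1 = +1.
(a,b)_3: α=-2, u≡2; β=-8, v≡1 (mod 3); (2|3)=-1, (1|3)=+1; sign (−1)^0·-1^-8·+1^-2 = +1.
(a,b)_31: α=-2, u≡24; β=0, v≡22 (mod 31); (24|31)=-1, (22|31)=-1; sign (−1)^0·-1^0·-1^-2 = +1.
(a,b)_7: α=2, u≡2; β=0, v≡1 (mod 7); (2|7)=+1, (1|7)=+1; sign (−1)^0·+1^0·+1^2 = +1.
(a,b)_2: α=-2, β=-5; u≡1, v≡1 (mod 8); ε(u)ε(v)=0·0, αω(v)=-2·0, βω(u)=-5·0; sum ≡ 0  ⇒  +1.
(a,b)_37: α=1, u≡16; β=0, v≡8 (mod 37); (16|37)=+1, (8|37)=-1; sign (−1)^0·+1^0·-1^1 = -1.
(a,b)_23: α=0, u≡15; β=3, v≡14 (mod 23); (15|23)=-1, (14|23)=-1; sign (−1)^0·-1^3·-1^0 = -1.
(a,b)_17: α=-2, u≡11; β=1, v≡1 (mod 17); (11|17)=-1, (1|17)=+1; sign (−1)^0·-1^1·+1^-2 = -1.
(a,b)_43: α=0, u≡12; β=1, v≡25 (mod 43); (12|43)=-1, (25|43)=+1; sign (−1)^0·-1^1·+1^0 = -1.
|Ram(-153439, 168130)| = 6, even; anisotropic at {11, 17, 23, 29, 37, 43}.

[11, 17, 23, 29, 37, 43]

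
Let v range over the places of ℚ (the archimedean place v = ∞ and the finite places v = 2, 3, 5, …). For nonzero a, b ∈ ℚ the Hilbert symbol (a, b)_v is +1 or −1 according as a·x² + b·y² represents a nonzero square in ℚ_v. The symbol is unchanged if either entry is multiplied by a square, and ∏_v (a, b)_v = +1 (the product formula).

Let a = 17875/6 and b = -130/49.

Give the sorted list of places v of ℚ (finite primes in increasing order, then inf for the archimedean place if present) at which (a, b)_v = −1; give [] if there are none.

Mod squares: a ≡ 4290, b ≡ -130. Check v ∈ {∞, 2, 3, 5, 7, 11, 13}.
v=11: a=11^1·(≡5), b=11^0·(≡7) mod 11; (5|11)=+1, (7|11)=-1; (−1)^{1·0·5}·(+1)^0·(-1)^1 = -1.
v=7: a=7^0·(≡3), b=7^-2·(≡3) mod 7; (3|7)=-1, (3|7)=-1; (−1)^{0·-2·3}·(-1)^-2·(-1)^0 = +1.
v=3: a=3^-1·(≡2), b=3^0·(≡2) mod 3; (2|3)=-1, (2|3)=-1; (−1)^{-1·0·1}·(-1)^0·(-1)^-1 = -1.
v=5: a=5^3·(≡3), b=5^1·(≡1) mod 5; (3|5)=-1, (1|5)=+1; (−1)^{3·1·2}·(-1)^1·(+1)^3 = -1.
v=13: a=13^1·(≡6), b=13^1·(≡12) mod 13; (6|13)=-1, (12|13)=+1; (−1)^{1·1·6}·(-1)^1·(+1)^1 = -1.
v=∞: 4290 > 0 and -130 < 0  ⇒  (a,b)_∞ = +1.
v=2: v_2(a)=-1, v_2(b)=1; units ≡ 1, 7 (mod 8); ε·ε+αω+βω = 0·1+-1·0+1·0 ≡ 0  ⇒  (a,b)_2 = +1.
Ram(4290, -130) = {3, 5, 11, 13}; no ℚ_3-point on the conic.

[3, 5, 11, 13]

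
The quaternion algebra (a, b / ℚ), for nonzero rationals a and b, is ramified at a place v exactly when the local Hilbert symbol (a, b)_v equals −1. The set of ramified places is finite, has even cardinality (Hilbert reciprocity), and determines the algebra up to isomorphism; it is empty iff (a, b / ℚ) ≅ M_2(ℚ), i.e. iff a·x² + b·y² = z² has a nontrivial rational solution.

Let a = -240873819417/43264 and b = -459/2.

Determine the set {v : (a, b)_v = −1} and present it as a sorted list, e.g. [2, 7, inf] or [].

(a, b) ≡ (-168113, -102) mod (ℚ^×)²; places V = {2, 3, 7, 11, 13, 17, 19, 29, 31, ∞}.
(a,b)_31: α=1, u≡7; β=0, v≡3 (mod 31); (7|31)=+1, (3|31)=-1; sign (−1)^0·+1^0·-1^1 = -1.
(a,b)_11: α=1, u≡6; β=0, v≡7 (mod 11); (6|11)=-1, (7|11)=-1; sign (−1)^0·-1^0·-1^1 = -1.
(a,b)_2: α=-8, β=-1; u≡7, v≡5 (mod 8); ε(u)ε(v)=1·0, αω(v)=-8·1, βω(u)=-1·0; sum ≡ 0  ⇒  +1.
(a,b)_17: α=1, u≡10; β=1, v≡12 (mod 17); (10|17)=-1, (12|17)=-1; sign (−1)^0·-1^1·-1^1 = +1.
(a,b)_7: α=2, u≡3; β=0, v≡5 (mod 7); (3|7)=-1, (5|7)=-1; sign (−1)^0·-1^0·-1^2 = +1.
(a,b)_19: α=2, u≡2; β=0, v≡8 (mod 19); (2|19)=-1, (8|19)=-1; sign (−1)^0·-1^0·-1^2 = +1.
(a,b)_13: α=-2, u≡9; β=0, v≡11 (mod 13); (9|13)=+1, (11|13)=-1; sign (−1)^0·+1^0·-1^-2 = +1.
(a,b)_29: α=1, u≡10; β=0, v≡17 (mod 29); (10|29)=-1, (17|29)=-1; sign (−1)^0·-1^0·-1^1 = -1.
(a,b)_∞: sgn(-168113)=−, sgn(-102)=−, so -1.
(a,b)_3: α=4, u≡1; β=3, v≡2 (mod 3); (1|3)=+1, (2|3)=-1; sign (−1)^0·+1^3·-1^4 = +1.
(-168113, -102 / ℚ) ramifies at {11, 29, 31, ∞}: a division algebra.

[11, 29, 31, inf]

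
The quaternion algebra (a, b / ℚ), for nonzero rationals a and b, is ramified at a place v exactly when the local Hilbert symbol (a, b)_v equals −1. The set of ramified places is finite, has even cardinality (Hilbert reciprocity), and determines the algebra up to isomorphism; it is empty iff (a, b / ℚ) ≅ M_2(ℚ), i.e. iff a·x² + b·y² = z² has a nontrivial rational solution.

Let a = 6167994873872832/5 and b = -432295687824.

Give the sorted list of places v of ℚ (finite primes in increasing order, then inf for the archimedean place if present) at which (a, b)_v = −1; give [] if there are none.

Mod squares: a ≡ 772915, b ≡ -551397561. Check v ∈ {∞, 2, 3, 5, 7, 11, 13, 23, 29, 41, 47}.
v=29: a=29^2·(≡5), b=29^1·(≡25) mod 29; (5|29)=+1, (25|29)=+1; (−1)^{2·1·14}·(+1)^1·(+1)^2 = +1.
v=13: a=13^1·(≡5), b=13^1·(≡2) mod 13; (5|13)=-1, (2|13)=-1; (−1)^{1·1·6}·(-1)^1·(-1)^1 = +1.
v=7: a=7^2·(≡5), b=7^2·(≡5) mod 7; (5|7)=-1, (5|7)=-1; (−1)^{2·2·3}·(-1)^2·(-1)^2 = +1.
v=11: a=11^1·(≡2), b=11^1·(≡1) mod 11; (2|11)=-1, (1|11)=+1; (−1)^{1·1·5}·(-1)^1·(+1)^1 = +1.
v=2: v_2(a)=6, v_2(b)=4; units ≡ 3, 7 (mod 8); ε·ε+αω+βω = 1·1+6·0+4·1 ≡ 1  ⇒  (a,b)_2 = -1.
v=∞: 772915 > 0 and -551397561 < 0  ⇒  (a,b)_∞ = +1.
v=47: a=47^1·(≡18), b=47^1·(≡28) mod 47; (18|47)=+1, (28|47)=+1; (−1)^{1·1·23}·(+1)^1·(+1)^1 = -1.
v=23: a=23^1·(≡9), b=23^1·(≡3) mod 23; (9|23)=+1, (3|23)=+1; (−1)^{1·1·11}·(+1)^1·(+1)^1 = -1.
v=41: a=41^2·(≡29), b=41^1·(≡3) mod 41; (29|41)=-1, (3|41)=-1; (−1)^{2·1·20}·(-1)^1·(-1)^2 = -1.
v=5: a=5^-1·(≡2), b=5^0·(≡1) mod 5; (2|5)=-1, (1|5)=+1; (−1)^{-1·0·2}·(-1)^0·(+1)^-1 = +1.
v=3: a=3^2·(≡1), b=3^1·(≡1) mod 3; (1|3)=+1, (1|3)=+1; (−1)^{2·1·1}·(+1)^1·(+1)^2 = +1.
(772915, -551397561 / ℚ) ramifies at {2, 23, 41, 47}: a division algebra.

[2, 23, 41, 47]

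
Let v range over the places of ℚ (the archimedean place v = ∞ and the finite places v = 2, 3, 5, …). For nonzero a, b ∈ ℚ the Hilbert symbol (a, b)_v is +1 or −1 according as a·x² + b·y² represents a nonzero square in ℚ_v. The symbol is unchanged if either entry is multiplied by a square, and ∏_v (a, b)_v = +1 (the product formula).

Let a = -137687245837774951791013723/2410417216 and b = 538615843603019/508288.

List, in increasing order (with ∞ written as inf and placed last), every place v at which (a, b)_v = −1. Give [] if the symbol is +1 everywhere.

Mod squares: a ≡ -43, b ≡ 6578. Check v ∈ {∞, 2, 7, 11, 13, 17, 19, 23, 43}.
v=∞: -43 < 0 and 6578 > 0  ⇒  (a,b)_∞ = +1.
v=2: v_2(a)=-6, v_2(b)=-7; units ≡ 5, 1 (mod 8); ε·ε+αω+βω = 0·0+-6·0+-7·1 ≡ 1  ⇒  (a,b)_2 = -1.
v=17: a=17^-2·(≡9), b=17^0·(≡9) mod 17; (9|17)=+1, (9|17)=+1; (−1)^{-2·0·8}·(+1)^0·(+1)^-2 = +1.
v=13: a=13^6·(≡1), b=13^3·(≡12) mod 13; (1|13)=+1, (12|13)=+1; (−1)^{6·3·6}·(+1)^3·(+1)^6 = +1.
v=11: a=11^0·(≡3), b=11^-1·(≡9) mod 11; (3|11)=+1, (9|11)=+1; (−1)^{0·-1·5}·(+1)^-1·(+1)^0 = +1.
v=43: a=43^3·(≡3), b=43^2·(≡32) mod 43; (3|43)=-1, (32|43)=-1; (−1)^{3·2·21}·(-1)^2·(-1)^3 = -1.
v=19: a=19^-4·(≡13), b=19^-2·(≡7) mod 19; (13|19)=-1, (7|19)=+1; (−1)^{-4·-2·9}·(-1)^-2·(+1)^-4 = +1.
v=7: a=7^14·(≡6), b=7^8·(≡3) mod 7; (6|7)=-1, (3|7)=-1; (−1)^{14·8·3}·(-1)^8·(-1)^14 = +1.
v=23: a=23^2·(≡4), b=23^1·(≡7) mod 23; (4|23)=+1, (7|23)=-1; (−1)^{2·1·11}·(+1)^1·(-1)^2 = +1.
|Ram(-43, 6578)| = 2, even; anisotropic at {2, 43}.

[2, 43]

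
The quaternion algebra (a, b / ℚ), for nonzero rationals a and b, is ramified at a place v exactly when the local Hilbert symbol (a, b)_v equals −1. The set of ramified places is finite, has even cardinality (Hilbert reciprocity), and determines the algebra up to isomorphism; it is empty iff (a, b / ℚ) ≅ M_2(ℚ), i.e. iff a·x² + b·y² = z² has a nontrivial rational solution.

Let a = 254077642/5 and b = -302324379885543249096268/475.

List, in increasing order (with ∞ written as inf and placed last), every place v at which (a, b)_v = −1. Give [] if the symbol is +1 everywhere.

Mod squares: a ≡ 290, b ≡ -12673. Check v ∈ {∞, 2, 5, 7, 13, 17, 19, 23, 29}.
v=13: a=13^2·(≡4), b=13^0·(≡7) mod 13; (4|13)=+1, (7|13)=-1; (−1)^{2·0·6}·(+1)^0·(-1)^2 = +1.
v=2: v_2(a)=1, v_2(b)=2; units ≡ 1, 7 (mod 8); ε·ε+αω+βω = 0·1+1·0+2·0 ≡ 0  ⇒  (a,b)_2 = +1.
v=19: a=19^0·(≡17), b=19^-1·(≡4) mod 19; (17|19)=+1, (4|19)=+1; (−1)^{0·-1·9}·(+1)^-1·(+1)^0 = +1.
v=∞: 290 > 0 and -12673 < 0  ⇒  (a,b)_∞ = +1.
v=5: a=5^-1·(≡2), b=5^-2·(≡3) mod 5; (2|5)=-1, (3|5)=-1; (−1)^{-1·-2·2}·(-1)^-2·(-1)^-1 = -1.
v=7: a=7^2·(≡3), b=7^8·(≡1) mod 7; (3|7)=-1, (1|7)=+1; (−1)^{2·8·3}·(-1)^8·(+1)^2 = +1.
v=17: a=17^0·(≡9), b=17^4·(≡15) mod 17; (9|17)=+1, (15|17)=+1; (−1)^{0·4·8}·(+1)^4·(+1)^0 = +1.
v=29: a=29^1·(≡10), b=29^3·(≡26) mod 29; (10|29)=-1, (26|29)=-1; (−1)^{1·3·14}·(-1)^3·(-1)^1 = +1.
v=23: a=23^2·(≡7), b=23^5·(≡18) mod 23; (7|23)=-1, (18|23)=+1; (−1)^{2·5·11}·(-1)^5·(+1)^2 = -1.
|Ram(290, -12673)| = 2, even; anisotropic at {5, 23}.

[5, 23]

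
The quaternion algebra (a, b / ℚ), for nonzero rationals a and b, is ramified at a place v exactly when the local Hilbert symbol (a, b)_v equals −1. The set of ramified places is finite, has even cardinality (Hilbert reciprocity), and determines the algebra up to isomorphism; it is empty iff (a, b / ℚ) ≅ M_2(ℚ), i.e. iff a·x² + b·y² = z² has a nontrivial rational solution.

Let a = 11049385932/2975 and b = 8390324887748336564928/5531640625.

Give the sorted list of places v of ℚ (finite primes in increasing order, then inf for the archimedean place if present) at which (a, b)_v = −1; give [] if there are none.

[19, 23]

Mod squares: a ≡ 852397, b ≡ 667. Check v ∈ {∞, 2, 3, 5, 7, 13, 17, 19, 23, 29}.
v=23: a=23^2·(≡11), b=23^5·(≡2) mod 23; (11|23)=-1, (2|23)=+1; (−1)^{2·5·11}·(-1)^5·(+1)^2 = -1.
v=13: a=13^1·(≡1), b=13^4·(≡9) mod 13; (1|13)=+1, (9|13)=+1; (−1)^{1·4·6}·(+1)^4·(+1)^1 = +1.
v=2: v_2(a)=2, v_2(b)=6; units ≡ 5, 3 (mod 8); ε·ε+αω+βω = 0·1+2·1+6·1 ≡ 0  ⇒  (a,b)_2 = +1.
v=29: a=29^1·(≡5), b=29^3·(≡4) mod 29; (5|29)=+1, (4|29)=+1; (−1)^{1·3·14}·(+1)^3·(+1)^1 = +1.
v=7: a=7^-1·(≡5), b=7^-2·(≡1) mod 7; (5|7)=-1, (1|7)=+1; (−1)^{-1·-2·3}·(-1)^-2·(+1)^-1 = +1.
v=17: a=17^-1·(≡8), b=17^-2·(≡16) mod 17; (8|17)=+1, (16|17)=+1; (−1)^{-1·-2·8}·(+1)^-2·(+1)^-1 = +1.
v=19: a=19^1·(≡16), b=19^2·(≡12) mod 19; (16|19)=+1, (12|19)=-1; (−1)^{1·2·9}·(+1)^2·(-1)^1 = -1.
v=3: a=3^6·(≡1), b=3^4·(≡1) mod 3; (1|3)=+1, (1|3)=+1; (−1)^{6·4·1}·(+1)^4·(+1)^6 = +1.
v=5: a=5^-2·(≡3), b=5^-8·(≡3) mod 5; (3|5)=-1, (3|5)=-1; (−1)^{-2·-8·2}·(-1)^-8·(-1)^-2 = +1.
v=∞: 852397 > 0 and 667 > 0  ⇒  (a,b)_∞ = +1.
Ram(852397, 667) = {19, 23}; no ℚ_19-point on the conic.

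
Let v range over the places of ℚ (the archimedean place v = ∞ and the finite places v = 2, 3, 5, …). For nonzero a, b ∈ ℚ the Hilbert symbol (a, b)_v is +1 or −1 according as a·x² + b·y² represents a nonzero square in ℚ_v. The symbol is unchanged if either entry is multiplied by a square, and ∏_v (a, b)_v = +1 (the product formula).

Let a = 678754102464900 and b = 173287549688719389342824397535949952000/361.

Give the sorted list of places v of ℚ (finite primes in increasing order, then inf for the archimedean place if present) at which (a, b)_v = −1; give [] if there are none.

(a, b) ≡ (151249, 1313845) mod (ℚ^×)²; places V = {2, 3, 5, 7, 11, 13, 17, 19, 29, 31, 41, 53, ∞}.
(a,b)_13: α=0, u≡7; β=5, v≡4 (mod 13); (7|13)=-1, (4|13)=+1; sign (−1)^0·-1^5·+1^0 = -1.
(a,b)_17: α=1, u≡5; β=3, v≡10 (mod 17); (5|17)=-1, (10|17)=-1; sign (−1)^0·-1^3·-1^1 = +1.
(a,b)_7: α=3, u≡5; β=4, v≡1 (mod 7); (5|7)=-1, (1|7)=+1; sign (−1)^0·-1^4·+1^3 = +1.
(a,b)_3: α=2, u≡1; β=4, v≡1 (mod 3); (1|3)=+1, (1|3)=+1; sign (−1)^0·+1^4·+1^2 = +1.
(a,b)_31: α=1, u≡12; β=2, v≡26 (mod 31); (12|31)=-1, (26|31)=-1; sign (−1)^0·-1^2·-1^1 = -1.
(a,b)_53: α=0, u≡1; β=2, v≡4 (mod 53); (1|53)=+1, (4|53)=+1; sign (−1)^0·+1^2·+1^0 = +1.
(a,b)_11: α=2, u≡6; β=0, v≡9 (mod 11); (6|11)=-1, (9|11)=+1; sign (−1)^0·-1^0·+1^2 = +1.
(a,b)_2: α=2, β=10; u≡1, v≡5 (mod 8); ε(u)ε(v)=0·0, αω(v)=2·1, βω(u)=10·0; sum ≡ 0  ⇒  +1.
(a,b)_29: α=2, u≡8; β=5, v≡9 (mod 29); (8|29)=-1, (9|29)=+1; sign (−1)^0·-1^5·+1^2 = -1.
(a,b)_5: α=2, u≡1; β=3, v≡1 (mod 5); (1|5)=+1, (1|5)=+1; sign (−1)^0·+1^3·+1^2 = +1.
(a,b)_19: α=0, u≡11; β=-2, v≡13 (mod 19); (11|19)=+1, (13|19)=-1; sign (−1)^0·+1^-2·-1^0 = +1.
(a,b)_∞: sgn(151249)=+, sgn(1313845)=+, so +1.
(a,b)_41: α=1, u≡25; β=3, v≡11 (mod 41); (25|41)=+1, (11|41)=-1; sign (−1)^0·+1^3·-1^1 = -1.
(151249, 1313845 / ℚ) ramifies at {13, 29, 31, 41}: a division algebra.

[13, 29, 31, 41]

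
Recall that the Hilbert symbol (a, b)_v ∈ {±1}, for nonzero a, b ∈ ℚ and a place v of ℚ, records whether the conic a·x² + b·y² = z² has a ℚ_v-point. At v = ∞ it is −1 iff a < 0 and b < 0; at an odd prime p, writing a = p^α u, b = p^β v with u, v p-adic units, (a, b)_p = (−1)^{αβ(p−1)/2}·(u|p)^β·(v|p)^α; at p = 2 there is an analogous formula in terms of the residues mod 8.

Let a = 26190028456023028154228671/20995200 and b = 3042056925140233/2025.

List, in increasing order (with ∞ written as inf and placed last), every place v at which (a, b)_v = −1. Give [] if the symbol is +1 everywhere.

Mod squares: a ≡ 49742, b ≡ 17017. Check v ∈ {∞, 2, 3, 5, 7, 11, 13, 17, 19}.
v=19: a=19^3·(≡12), b=19^2·(≡14) mod 19; (12|19)=-1, (14|19)=-1; (−1)^{3·2·9}·(-1)^2·(-1)^3 = -1.
v=7: a=7^1·(≡1), b=7^3·(≡4) mod 7; (1|7)=+1, (4|7)=+1; (−1)^{1·3·3}·(+1)^3·(+1)^1 = -1.
v=17: a=17^9·(≡13), b=17^5·(≡16) mod 17; (13|17)=+1, (16|17)=+1; (−1)^{9·5·8}·(+1)^5·(+1)^9 = +1.
v=13: a=13^4·(≡10), b=13^1·(≡3) mod 13; (10|13)=+1, (3|13)=+1; (−1)^{4·1·6}·(+1)^1·(+1)^4 = +1.
v=∞: 49742 > 0 and 17017 > 0  ⇒  (a,b)_∞ = +1.
v=2: v_2(a)=-7, v_2(b)=0; units ≡ 7, 1 (mod 8); ε·ε+αω+βω = 1·0+-7·0+0·0 ≡ 0  ⇒  (a,b)_2 = +1.
v=3: a=3^-8·(≡2), b=3^-4·(≡1) mod 3; (2|3)=-1, (1|3)=+1; (−1)^{-8·-4·1}·(-1)^-4·(+1)^-8 = +1.
v=5: a=5^-2·(≡2), b=5^-2·(≡3) mod 5; (2|5)=-1, (3|5)=-1; (−1)^{-2·-2·2}·(-1)^-2·(-1)^-2 = +1.
v=11: a=11^5·(≡4), b=11^3·(≡8) mod 11; (4|11)=+1, (8|11)=-1; (−1)^{5·3·5}·(+1)^3·(-1)^5 = +1.
Ram(49742, 17017) = {7, 19}; no ℚ_7-point on the conic.

[7, 19]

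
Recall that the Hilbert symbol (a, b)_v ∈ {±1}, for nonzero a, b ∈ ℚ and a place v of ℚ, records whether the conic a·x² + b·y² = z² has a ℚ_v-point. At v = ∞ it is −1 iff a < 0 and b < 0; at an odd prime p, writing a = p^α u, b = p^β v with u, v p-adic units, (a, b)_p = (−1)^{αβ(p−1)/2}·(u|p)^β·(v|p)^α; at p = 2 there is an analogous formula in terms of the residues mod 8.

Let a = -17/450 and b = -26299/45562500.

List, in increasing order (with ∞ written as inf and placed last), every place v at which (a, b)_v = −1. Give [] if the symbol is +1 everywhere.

[2, 13, 17, inf]

(a, b) ≡ (-34, -91) mod (ℚ^×)²; places V = {2, 3, 5, 7, 13, 17, ∞}.
(a,b)_13: α=0, u≡6; β=1, v≡2 (mod 13); (6|13)=-1, (2|13)=-1; sign (−1)^0·-1^1·-1^0 = -1.
(a,b)_17: α=1, u≡2; β=2, v≡11 (mod 17); (2|17)=+1, (11|17)=-1; sign (−1)^0·+1^2·-1^1 = -1.
(a,b)_∞: sgn(-34)=−, sgn(-91)=−, so -1.
(a,b)_2: α=-1, β=-2; u≡7, v≡5 (mod 8); ε(u)ε(v)=1·0, αω(v)=-1·1, βω(u)=-2·0; sum ≡ 1  ⇒  -1.
(a,b)_7: α=0, u≡2; β=1, v≡4 (mod 7); (2|7)=+1, (4|7)=+1; sign (−1)^0·+1^1·+1^0 = +1.
(a,b)_3: α=-2, u≡2; β=-6, v≡2 (mod 3); (2|3)=-1, (2|3)=-1; sign (−1)^0·-1^-6·-1^-2 = +1.
(a,b)_5: α=-2, u≡1; β=-6, v≡1 (mod 5); (1|5)=+1, (1|5)=+1; sign (−1)^0·+1^-6·+1^-2 = +1.
Ram(-34, -91) = {2, 13, 17, ∞}; no ℚ_2-point on the conic.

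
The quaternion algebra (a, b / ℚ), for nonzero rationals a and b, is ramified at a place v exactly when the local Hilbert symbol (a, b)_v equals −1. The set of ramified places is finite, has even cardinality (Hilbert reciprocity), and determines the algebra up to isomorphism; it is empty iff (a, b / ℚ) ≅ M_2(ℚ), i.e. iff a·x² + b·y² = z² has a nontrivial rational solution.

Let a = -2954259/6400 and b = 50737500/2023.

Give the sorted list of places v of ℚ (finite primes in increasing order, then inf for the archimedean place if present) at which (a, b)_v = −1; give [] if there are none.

[3, 7]

Mod squares: a ≡ -6699, b ≡ 15785. Check v ∈ {∞, 2, 3, 5, 7, 11, 17, 29, 41}.
v=2: v_2(a)=-8, v_2(b)=2; units ≡ 5, 1 (mod 8); ε·ε+αω+βω = 0·0+-8·0+2·1 ≡ 0  ⇒  (a,b)_2 = +1.
v=29: a=29^1·(≡9), b=29^0·(≡25) mod 29; (9|29)=+1, (25|29)=+1; (−1)^{1·0·14}·(+1)^0·(+1)^1 = +1.
v=11: a=11^1·(≡2), b=11^1·(≡9) mod 11; (2|11)=-1, (9|11)=+1; (−1)^{1·1·5}·(-1)^1·(+1)^1 = +1.
v=7: a=7^3·(≡2), b=7^-1·(≡1) mod 7; (2|7)=+1, (1|7)=+1; (−1)^{3·-1·3}·(+1)^-1·(+1)^3 = -1.
v=∞: -6699 < 0 and 15785 > 0  ⇒  (a,b)_∞ = +1.
v=41: a=41^0·(≡40), b=41^1·(≡32) mod 41; (40|41)=+1, (32|41)=+1; (−1)^{0·1·20}·(+1)^1·(+1)^0 = +1.
v=3: a=3^3·(≡2), b=3^2·(≡2) mod 3; (2|3)=-1, (2|3)=-1; (−1)^{3·2·1}·(-1)^2·(-1)^3 = -1.
v=5: a=5^-2·(≡1), b=5^5·(≡2) mod 5; (1|5)=+1, (2|5)=-1; (−1)^{-2·5·2}·(+1)^5·(-1)^-2 = +1.
v=17: a=17^0·(≡15), b=17^-2·(≡2) mod 17; (15|17)=+1, (2|17)=+1; (−1)^{0·-2·8}·(+1)^-2·(+1)^0 = +1.
(-6699, 15785 / ℚ) ramifies at {3, 7}: a division algebra.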